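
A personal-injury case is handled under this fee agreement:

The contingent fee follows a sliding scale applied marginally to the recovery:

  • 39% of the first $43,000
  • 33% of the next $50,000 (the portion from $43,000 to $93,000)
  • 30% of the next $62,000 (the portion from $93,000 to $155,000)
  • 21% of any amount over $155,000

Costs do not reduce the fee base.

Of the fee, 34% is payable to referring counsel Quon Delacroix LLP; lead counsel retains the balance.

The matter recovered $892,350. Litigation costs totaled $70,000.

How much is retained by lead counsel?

$136,430.91

Fee base is the gross recovery, $892,350; costs are reimbursed separately.
First $43,000 at 39% = $16,770.00
Next $50,000 at 33% = $16,500.00
Next $62,000 at 30% = $18,600.00
Remaining $737,350 at 21% = $154,843.50
Fee: $16,770.00 + $16,500.00 + $18,600.00 + $154,843.50 = $206,713.50
Referral share: 34% of $206,713.50 = $70,282.59; lead counsel retains $206,713.50 − $70,282.59 = $136,430.91.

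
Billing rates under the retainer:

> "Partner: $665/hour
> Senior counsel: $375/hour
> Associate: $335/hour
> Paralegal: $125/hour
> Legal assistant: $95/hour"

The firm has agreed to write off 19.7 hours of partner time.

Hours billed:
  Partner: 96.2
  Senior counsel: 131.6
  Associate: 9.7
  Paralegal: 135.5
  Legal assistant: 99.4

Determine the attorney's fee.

$129,852.50

Partner: 96.2 × $665 = $63,973.00
Senior counsel: 131.6 × $375 = $49,350.00
Associate: 9.7 × $335 = $3,249.50
Paralegal: 135.5 × $125 = $16,937.50
Legal assistant: 99.4 × $95 = $9,443.00
Subtotal: $142,953.00
Write-off: 19.7 × $665 = $13,100.50
Total: $142,953.00 − $13,100.50 = $129,852.50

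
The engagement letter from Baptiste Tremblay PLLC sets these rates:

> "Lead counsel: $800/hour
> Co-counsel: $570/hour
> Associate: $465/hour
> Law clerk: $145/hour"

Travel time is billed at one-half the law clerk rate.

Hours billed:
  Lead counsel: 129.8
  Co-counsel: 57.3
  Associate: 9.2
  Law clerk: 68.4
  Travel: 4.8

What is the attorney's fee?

Lead counsel: 129.8 × $800 = $103,840.00
Co-counsel: 57.3 × $570 = $32,661.00
Associate: 9.2 × $465 = $4,278.00
Law clerk: 68.4 × $145 = $9,918.00
Subtotal: $103,840.00 + $32,661.00 + $4,278.00 + $9,918.00 = $150,697.00
Travel: 4.8 × ($145 ÷ 2) = 4.8 × $72.50 = $348.00
Total: $150,697.00 + $348.00 = $151,045.00

$151,045.00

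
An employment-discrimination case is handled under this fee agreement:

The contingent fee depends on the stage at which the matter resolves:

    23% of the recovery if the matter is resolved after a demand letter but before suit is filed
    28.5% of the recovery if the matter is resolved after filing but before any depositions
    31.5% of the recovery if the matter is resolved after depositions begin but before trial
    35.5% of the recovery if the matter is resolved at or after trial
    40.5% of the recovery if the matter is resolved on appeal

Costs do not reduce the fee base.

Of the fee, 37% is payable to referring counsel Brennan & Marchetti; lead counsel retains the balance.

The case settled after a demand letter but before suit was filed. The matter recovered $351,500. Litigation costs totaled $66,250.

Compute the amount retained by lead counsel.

$50,932.35

Fee base is the gross recovery, $351,500; costs are reimbursed separately.
The matter settled after a demand letter but before suit was filed, so the 23% rate applies.
$351,500 × 23% = $80,845.00
Referral share: 37% of $80,845.00 = $29,912.65; lead counsel retains $80,845.00 − $29,912.65 = $50,932.35.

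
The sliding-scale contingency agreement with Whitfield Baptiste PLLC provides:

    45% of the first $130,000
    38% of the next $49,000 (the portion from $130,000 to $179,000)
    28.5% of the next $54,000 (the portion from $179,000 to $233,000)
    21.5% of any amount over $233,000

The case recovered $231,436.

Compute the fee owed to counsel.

First $130,000 at 45% = $58,500.00
Next $49,000 at 38% = $18,620.00
Remaining $52,436 at 28.5% = $14,944.26
Fee: $58,500.00 + $18,620.00 + $14,944.26 = $92,064.26

$92,064.26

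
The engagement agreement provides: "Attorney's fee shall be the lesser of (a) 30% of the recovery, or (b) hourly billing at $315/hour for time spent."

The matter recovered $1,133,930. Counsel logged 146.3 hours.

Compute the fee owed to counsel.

(a) 30% of $1,133,930 = $340,179.00
(b) 146.3 × $315 = $46,084.50
The lesser is (b): $46,084.50.

$46,084.50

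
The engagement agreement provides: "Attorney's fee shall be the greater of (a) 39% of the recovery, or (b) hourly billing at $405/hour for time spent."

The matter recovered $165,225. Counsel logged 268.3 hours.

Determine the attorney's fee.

(a) 39% of $165,225 = $64,437.75
(b) 268.3 × $405 = $108,661.50
The greater is (b): $108,661.50.

$108,661.50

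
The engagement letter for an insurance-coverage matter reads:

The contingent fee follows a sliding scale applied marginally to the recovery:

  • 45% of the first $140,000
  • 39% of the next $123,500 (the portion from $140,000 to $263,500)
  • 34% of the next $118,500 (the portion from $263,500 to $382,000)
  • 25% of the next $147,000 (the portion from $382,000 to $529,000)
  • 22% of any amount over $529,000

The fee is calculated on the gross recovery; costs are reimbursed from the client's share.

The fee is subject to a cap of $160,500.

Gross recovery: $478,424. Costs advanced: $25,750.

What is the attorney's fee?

$160,500.00

Fee base is the gross recovery, $478,424; costs are reimbursed separately.
First $140,000 at 45% = $63,000.00
Next $123,500 at 39% = $48,165.00
Next $118,500 at 34% = $40,290.00
Remaining $96,424 at 25% = $24,106.00
Fee: $63,000.00 + $48,165.00 + $40,290.00 + $24,106.00 = $175,561.00
$175,561.00 exceeds the $160,500 cap, so the fee is capped at $160,500.00.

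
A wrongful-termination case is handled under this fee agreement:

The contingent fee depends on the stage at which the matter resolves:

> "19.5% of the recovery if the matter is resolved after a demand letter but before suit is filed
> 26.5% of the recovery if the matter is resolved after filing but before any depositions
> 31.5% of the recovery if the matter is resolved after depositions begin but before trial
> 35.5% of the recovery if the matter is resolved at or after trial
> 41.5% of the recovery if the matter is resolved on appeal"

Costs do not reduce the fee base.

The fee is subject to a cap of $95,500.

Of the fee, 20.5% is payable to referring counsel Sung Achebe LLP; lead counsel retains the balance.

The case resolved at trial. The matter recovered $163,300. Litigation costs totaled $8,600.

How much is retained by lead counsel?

$46,087.34

Fee base is the gross recovery, $163,300; costs are reimbursed separately.
The matter resolved at trial, so the 35.5% rate applies.
$163,300 × 35.5% = $57,971.50
$57,971.50 is under the $95,500 cap.
Referral share: 20.5% of $57,971.50 = $11,884.16; lead counsel retains $57,971.50 − $11,884.16 = $46,087.34.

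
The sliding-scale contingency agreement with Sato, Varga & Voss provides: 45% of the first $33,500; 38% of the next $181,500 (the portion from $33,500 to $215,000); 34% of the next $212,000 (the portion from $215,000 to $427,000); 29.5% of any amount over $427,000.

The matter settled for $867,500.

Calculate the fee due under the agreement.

$286,072.50

First $33,500 at 45% = $15,075.00
Next $181,500 at 38% = $68,970.00
Next $212,000 at 34% = $72,080.00
Remaining $440,500 at 29.5% = $129,947.50
Fee: $15,075.00 + $68,970.00 + $72,080.00 + $129,947.50 = $286,072.50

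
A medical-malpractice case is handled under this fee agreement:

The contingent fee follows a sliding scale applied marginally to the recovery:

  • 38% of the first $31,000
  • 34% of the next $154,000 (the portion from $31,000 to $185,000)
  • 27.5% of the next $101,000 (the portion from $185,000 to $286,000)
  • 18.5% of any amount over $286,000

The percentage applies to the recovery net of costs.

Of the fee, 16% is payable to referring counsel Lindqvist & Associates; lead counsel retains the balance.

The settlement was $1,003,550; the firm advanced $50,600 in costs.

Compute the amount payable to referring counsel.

$34,448.12

Fee base (net of costs): $1,003,550 − $50,600 = $952,950
First $31,000 at 38% = $11,780.00
Next $154,000 at 34% = $52,360.00
Next $101,000 at 27.5% = $27,775.00
Remaining $666,950 at 18.5% = $123,385.75
Fee: $11,780.00 + $52,360.00 + $27,775.00 + $123,385.75 = $215,300.75
Referral share: 16% of $215,300.75 = $34,448.12; lead counsel retains $215,300.75 − $34,448.12 = $180,852.63.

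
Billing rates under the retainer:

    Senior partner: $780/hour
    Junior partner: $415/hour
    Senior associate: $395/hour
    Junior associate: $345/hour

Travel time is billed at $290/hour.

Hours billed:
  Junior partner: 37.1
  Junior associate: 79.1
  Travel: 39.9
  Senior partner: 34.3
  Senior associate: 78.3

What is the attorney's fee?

Senior partner: 34.3 × $780 = $26,754.00
Junior partner: 37.1 × $415 = $15,396.50
Senior associate: 78.3 × $395 = $30,928.50
Junior associate: 79.1 × $345 = $27,289.50
Subtotal: $26,754.00 + $15,396.50 + $30,928.50 + $27,289.50 = $100,368.50
Travel: 39.9 × $290 = $11,571.00
Total: $100,368.50 + $11,571.00 = $111,939.50

$111,939.50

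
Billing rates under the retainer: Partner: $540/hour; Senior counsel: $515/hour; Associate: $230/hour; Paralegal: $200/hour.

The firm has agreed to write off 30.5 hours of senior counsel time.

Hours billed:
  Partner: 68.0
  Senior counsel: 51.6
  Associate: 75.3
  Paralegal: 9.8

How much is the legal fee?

Partner: 68.0 × $540 = $36,720.00
Senior counsel: 51.6 × $515 = $26,574.00
Associate: 75.3 × $230 = $17,319.00
Paralegal: 9.8 × $200 = $1,960.00
Subtotal: $82,573.00
Write-off: 30.5 × $515 = $15,707.50
Total: $82,573.00 − $15,707.50 = $66,865.50

$66,865.50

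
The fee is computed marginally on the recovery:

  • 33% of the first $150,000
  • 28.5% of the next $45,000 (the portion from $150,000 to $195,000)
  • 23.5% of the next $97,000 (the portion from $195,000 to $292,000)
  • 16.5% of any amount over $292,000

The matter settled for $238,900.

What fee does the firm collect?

First $150,000 at 33% = $49,500.00
Next $45,000 at 28.5% = $12,825.00
Remaining $43,900 at 23.5% = $10,316.50
Fee: $49,500.00 + $12,825.00 + $10,316.50 = $72,641.50

$72,641.50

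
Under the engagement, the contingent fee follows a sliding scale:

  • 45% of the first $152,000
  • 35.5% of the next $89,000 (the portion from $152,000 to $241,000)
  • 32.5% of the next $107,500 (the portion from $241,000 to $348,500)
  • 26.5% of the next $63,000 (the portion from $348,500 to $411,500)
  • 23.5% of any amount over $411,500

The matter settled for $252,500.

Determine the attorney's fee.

$103,732.50

First $152,000 at 45% = $68,400.00
Next $89,000 at 35.5% = $31,595.00
Remaining $11,500 at 32.5% = $3,737.50
Fee: $68,400.00 + $31,595.00 + $3,737.50 = $103,732.50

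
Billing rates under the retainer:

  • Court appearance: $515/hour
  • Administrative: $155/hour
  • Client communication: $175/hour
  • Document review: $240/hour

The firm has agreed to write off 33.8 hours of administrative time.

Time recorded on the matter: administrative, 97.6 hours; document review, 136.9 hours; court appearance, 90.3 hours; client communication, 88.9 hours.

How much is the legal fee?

Court appearance: 90.3 × $515 = $46,504.50
Administrative: 97.6 × $155 = $15,128.00
Client communication: 88.9 × $175 = $15,557.50
Document review: 136.9 × $240 = $32,856.00
Subtotal: $110,046.00
Write-off: 33.8 × $155 = $5,239.00
Total: $110,046.00 − $5,239.00 = $104,807.00

$104,807.00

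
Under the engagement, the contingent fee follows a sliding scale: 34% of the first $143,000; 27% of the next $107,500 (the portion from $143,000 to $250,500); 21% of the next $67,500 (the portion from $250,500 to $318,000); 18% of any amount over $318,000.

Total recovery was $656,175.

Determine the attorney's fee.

$152,691.50

First $143,000 at 34% = $48,620.00
Next $107,500 at 27% = $29,025.00
Next $67,500 at 21% = $14,175.00
Remaining $338,175 at 18% = $60,871.50
Fee: $48,620.00 + $29,025.00 + $14,175.00 + $60,871.50 = $152,691.50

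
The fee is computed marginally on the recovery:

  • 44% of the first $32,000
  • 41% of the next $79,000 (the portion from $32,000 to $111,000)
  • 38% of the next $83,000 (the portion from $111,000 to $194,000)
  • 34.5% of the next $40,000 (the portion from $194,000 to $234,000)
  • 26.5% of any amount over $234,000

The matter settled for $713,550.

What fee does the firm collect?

First $32,000 at 44% = $14,080.00
Next $79,000 at 41% = $32,390.00
Next $83,000 at 38% = $31,540.00
Next $40,000 at 34.5% = $13,800.00
Remaining $479,550 at 26.5% = $127,080.75
Fee: $14,080.00 + $32,390.00 + $31,540.00 + $13,800.00 + $127,080.75 = $218,890.75

$218,890.75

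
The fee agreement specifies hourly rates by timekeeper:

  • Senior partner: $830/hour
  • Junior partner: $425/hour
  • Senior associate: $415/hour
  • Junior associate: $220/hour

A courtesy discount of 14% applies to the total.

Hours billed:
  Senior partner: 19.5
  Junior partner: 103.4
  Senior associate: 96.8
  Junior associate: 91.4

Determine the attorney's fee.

Senior partner: 19.5 × $830 = $16,185.00
Junior partner: 103.4 × $425 = $43,945.00
Senior associate: 96.8 × $415 = $40,172.00
Junior associate: 91.4 × $220 = $20,108.00
Subtotal: $120,410.00
Less 14% discount: −$16,857.40
Total: $120,410.00 − $16,857.40 = $103,552.60

$103,552.60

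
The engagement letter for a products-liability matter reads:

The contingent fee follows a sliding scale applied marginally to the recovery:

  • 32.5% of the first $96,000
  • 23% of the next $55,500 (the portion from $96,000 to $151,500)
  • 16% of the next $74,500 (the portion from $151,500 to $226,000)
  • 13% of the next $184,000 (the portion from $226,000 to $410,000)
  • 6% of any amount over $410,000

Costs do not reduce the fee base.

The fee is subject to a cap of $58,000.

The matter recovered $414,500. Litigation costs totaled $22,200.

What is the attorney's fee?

$58,000.00

Fee base is the gross recovery, $414,500; costs are reimbursed separately.
First $96,000 at 32.5% = $31,200.00
Next $55,500 at 23% = $12,765.00
Next $74,500 at 16% = $11,920.00
Next $184,000 at 13% = $23,920.00
Remaining $4,500 at 6% = $270.00
Fee: $31,200.00 + $12,765.00 + $11,920.00 + $23,920.00 + $270.00 = $80,075.00
$80,075.00 exceeds the $58,000 cap, so the fee is capped at $58,000.00.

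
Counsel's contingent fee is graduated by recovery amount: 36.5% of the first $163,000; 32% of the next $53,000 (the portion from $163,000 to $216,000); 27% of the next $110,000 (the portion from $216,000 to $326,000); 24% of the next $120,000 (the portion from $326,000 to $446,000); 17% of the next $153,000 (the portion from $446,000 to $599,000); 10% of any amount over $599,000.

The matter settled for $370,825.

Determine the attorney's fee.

$116,913.00

First $163,000 at 36.5% = $59,495.00
Next $53,000 at 32% = $16,960.00
Next $110,000 at 27% = $29,700.00
Remaining $44,825 at 24% = $10,758.00
Fee: $59,495.00 + $16,960.00 + $29,700.00 + $10,758.00 = $116,913.00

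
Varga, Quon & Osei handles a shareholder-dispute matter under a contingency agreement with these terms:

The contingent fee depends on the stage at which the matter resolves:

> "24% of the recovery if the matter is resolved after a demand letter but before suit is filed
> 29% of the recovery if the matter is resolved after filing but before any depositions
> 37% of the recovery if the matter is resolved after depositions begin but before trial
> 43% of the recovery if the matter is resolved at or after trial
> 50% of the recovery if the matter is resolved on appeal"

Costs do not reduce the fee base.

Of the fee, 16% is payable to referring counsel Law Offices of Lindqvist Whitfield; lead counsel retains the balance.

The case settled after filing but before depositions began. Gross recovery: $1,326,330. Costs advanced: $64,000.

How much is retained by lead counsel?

Fee base is the gross recovery, $1,326,330; costs are reimbursed separately.
The matter settled after filing but before depositions began, so the 29% rate applies.
$1,326,330 × 29% = $384,635.70
Referral share: 16% of $384,635.70 = $61,541.71; lead counsel retains $384,635.70 − $61,541.71 = $323,093.99.

$323,093.99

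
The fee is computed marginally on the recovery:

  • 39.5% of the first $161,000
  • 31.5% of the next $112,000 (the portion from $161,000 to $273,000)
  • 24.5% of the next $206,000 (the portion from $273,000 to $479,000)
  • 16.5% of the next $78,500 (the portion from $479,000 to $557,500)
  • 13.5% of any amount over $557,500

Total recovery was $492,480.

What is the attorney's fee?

First $161,000 at 39.5% = $63,595.00
Next $112,000 at 31.5% = $35,280.00
Next $206,000 at 24.5% = $50,470.00
Remaining $13,480 at 16.5% = $2,224.20
Fee: $63,595.00 + $35,280.00 + $50,470.00 + $2,224.20 = $151,569.20

$151,569.20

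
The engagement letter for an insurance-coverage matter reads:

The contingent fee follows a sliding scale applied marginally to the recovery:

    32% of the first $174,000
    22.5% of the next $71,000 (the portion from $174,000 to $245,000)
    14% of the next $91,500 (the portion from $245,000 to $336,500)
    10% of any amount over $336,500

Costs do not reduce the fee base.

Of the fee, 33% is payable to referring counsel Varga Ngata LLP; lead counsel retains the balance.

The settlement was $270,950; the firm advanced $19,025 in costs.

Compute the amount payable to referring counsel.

$24,845.04

Fee base is the gross recovery, $270,950; costs are reimbursed separately.
First $174,000 at 32% = $55,680.00
Next $71,000 at 22.5% = $15,975.00
Remaining $25,950 at 14% = $3,633.00
Fee: $55,680.00 + $15,975.00 + $3,633.00 = $75,288.00
Referral share: 33% of $75,288.00 = $24,845.04; lead counsel retains $75,288.00 − $24,845.04 = $50,442.96.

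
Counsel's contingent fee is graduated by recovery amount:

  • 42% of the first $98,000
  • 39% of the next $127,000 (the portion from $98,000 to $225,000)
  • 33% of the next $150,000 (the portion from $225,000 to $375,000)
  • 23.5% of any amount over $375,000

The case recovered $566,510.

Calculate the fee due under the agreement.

First $98,000 at 42% = $41,160.00
Next $127,000 at 39% = $49,530.00
Next $150,000 at 33% = $49,500.00
Remaining $191,510 at 23.5% = $45,004.85
Fee: $41,160.00 + $49,530.00 + $49,500.00 + $45,004.85 = $185,194.85

$185,194.85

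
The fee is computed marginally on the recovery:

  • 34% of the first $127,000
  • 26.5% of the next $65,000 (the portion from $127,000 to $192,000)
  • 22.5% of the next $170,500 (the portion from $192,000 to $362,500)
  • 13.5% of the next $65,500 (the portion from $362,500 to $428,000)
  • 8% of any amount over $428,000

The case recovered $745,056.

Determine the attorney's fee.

First $127,000 at 34% = $43,180.00
Next $65,000 at 26.5% = $17,225.00
Next $170,500 at 22.5% = $38,362.50
Next $65,500 at 13.5% = $8,842.50
Remaining $317,056 at 8% = $25,364.48
Fee: $43,180.00 + $17,225.00 + $38,362.50 + $8,842.50 + $25,364.48 = $132,974.48

$132,974.48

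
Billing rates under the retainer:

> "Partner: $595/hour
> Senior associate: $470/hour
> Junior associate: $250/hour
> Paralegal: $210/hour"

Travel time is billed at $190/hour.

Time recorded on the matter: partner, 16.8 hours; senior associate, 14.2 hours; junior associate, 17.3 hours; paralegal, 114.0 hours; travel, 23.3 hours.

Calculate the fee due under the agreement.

$49,362.00

Partner: 16.8 × $595 = $9,996.00
Senior associate: 14.2 × $470 = $6,674.00
Junior associate: 17.3 × $250 = $4,325.00
Paralegal: 114.0 × $210 = $23,940.00
Subtotal: $9,996.00 + $6,674.00 + $4,325.00 + $23,940.00 = $44,935.00
Travel: 23.3 × $190 = $4,427.00
Total: $44,935.00 + $4,427.00 = $49,362.00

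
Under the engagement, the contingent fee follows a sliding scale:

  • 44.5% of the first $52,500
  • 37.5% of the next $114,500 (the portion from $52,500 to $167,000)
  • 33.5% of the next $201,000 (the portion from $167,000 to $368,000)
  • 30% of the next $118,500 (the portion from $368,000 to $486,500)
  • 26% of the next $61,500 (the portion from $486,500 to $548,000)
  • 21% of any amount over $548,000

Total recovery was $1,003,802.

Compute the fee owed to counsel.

$280,893.42

First $52,500 at 44.5% = $23,362.50
Next $114,500 at 37.5% = $42,937.50
Next $201,000 at 33.5% = $67,335.00
Next $118,500 at 30% = $35,550.00
Next $61,500 at 26% = $15,990.00
Remaining $455,802 at 21% = $95,718.42
Fee: $23,362.50 + $42,937.50 + $67,335.00 + $35,550.00 + $15,990.00 + $95,718.42 = $280,893.42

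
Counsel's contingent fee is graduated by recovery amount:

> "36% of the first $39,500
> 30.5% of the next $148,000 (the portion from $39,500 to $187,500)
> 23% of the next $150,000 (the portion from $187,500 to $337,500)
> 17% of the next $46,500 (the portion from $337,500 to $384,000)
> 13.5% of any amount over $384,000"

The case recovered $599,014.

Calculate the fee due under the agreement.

$130,791.89

First $39,500 at 36% = $14,220.00
Next $148,000 at 30.5% = $45,140.00
Next $150,000 at 23% = $34,500.00
Next $46,500 at 17% = $7,905.00
Remaining $215,014 at 13.5% = $29,026.89
Fee: $14,220.00 + $45,140.00 + $34,500.00 + $7,905.00 + $29,026.89 = $130,791.89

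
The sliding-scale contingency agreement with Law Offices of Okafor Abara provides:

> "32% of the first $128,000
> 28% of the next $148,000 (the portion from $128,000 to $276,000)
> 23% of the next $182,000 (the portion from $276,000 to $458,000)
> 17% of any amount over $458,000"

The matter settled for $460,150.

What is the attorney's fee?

First $128,000 at 32% = $40,960.00
Next $148,000 at 28% = $41,440.00
Next $182,000 at 23% = $41,860.00
Remaining $2,150 at 17% = $365.50
Fee: $40,960.00 + $41,440.00 + $41,860.00 + $365.50 = $124,625.50

$124,625.50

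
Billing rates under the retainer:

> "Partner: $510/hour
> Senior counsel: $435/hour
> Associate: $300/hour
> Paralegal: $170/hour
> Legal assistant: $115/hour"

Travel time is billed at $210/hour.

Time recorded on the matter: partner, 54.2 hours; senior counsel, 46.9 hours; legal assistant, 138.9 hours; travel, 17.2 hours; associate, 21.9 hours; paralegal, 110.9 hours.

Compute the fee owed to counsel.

Partner: 54.2 × $510 = $27,642.00
Senior counsel: 46.9 × $435 = $20,401.50
Associate: 21.9 × $300 = $6,570.00
Paralegal: 110.9 × $170 = $18,853.00
Legal assistant: 138.9 × $115 = $15,973.50
Subtotal: $27,642.00 + $20,401.50 + $6,570.00 + $18,853.00 + $15,973.50 = $89,440.00
Travel: 17.2 × $210 = $3,612.00
Total: $89,440.00 + $3,612.00 = $93,052.00

$93,052.00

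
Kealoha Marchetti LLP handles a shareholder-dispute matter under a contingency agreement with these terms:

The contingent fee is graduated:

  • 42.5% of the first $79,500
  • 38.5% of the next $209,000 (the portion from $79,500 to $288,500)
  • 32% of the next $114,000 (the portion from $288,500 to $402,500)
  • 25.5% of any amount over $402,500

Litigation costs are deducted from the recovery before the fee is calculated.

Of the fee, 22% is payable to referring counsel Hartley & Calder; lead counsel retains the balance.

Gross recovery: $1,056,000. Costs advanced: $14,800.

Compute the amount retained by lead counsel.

$244,608.78

Fee base (net of costs): $1,056,000 − $14,800 = $1,041,200
First $79,500 at 42.5% = $33,787.50
Next $209,000 at 38.5% = $80,465.00
Next $114,000 at 32% = $36,480.00
Remaining $638,700 at 25.5% = $162,868.50
Fee: $33,787.50 + $80,465.00 + $36,480.00 + $162,868.50 = $313,601.00
Referral share: 22% of $313,601.00 = $68,992.22; lead counsel retains $313,601.00 − $68,992.22 = $244,608.78.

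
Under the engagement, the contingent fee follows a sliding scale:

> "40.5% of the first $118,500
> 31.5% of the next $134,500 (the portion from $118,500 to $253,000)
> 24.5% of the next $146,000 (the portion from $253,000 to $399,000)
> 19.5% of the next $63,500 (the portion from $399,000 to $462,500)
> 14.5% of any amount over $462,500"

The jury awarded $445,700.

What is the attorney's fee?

First $118,500 at 40.5% = $47,992.50
Next $134,500 at 31.5% = $42,367.50
Next $146,000 at 24.5% = $35,770.00
Remaining $46,700 at 19.5% = $9,106.50
Fee: $47,992.50 + $42,367.50 + $35,770.00 + $9,106.50 = $135,236.50

$135,236.50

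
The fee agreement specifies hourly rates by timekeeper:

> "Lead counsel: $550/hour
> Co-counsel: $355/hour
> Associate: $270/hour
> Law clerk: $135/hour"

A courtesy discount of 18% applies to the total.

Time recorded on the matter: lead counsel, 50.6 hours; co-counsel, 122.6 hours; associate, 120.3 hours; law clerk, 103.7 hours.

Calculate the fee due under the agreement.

Lead counsel: 50.6 × $550 = $27,830.00
Co-counsel: 122.6 × $355 = $43,523.00
Associate: 120.3 × $270 = $32,481.00
Law clerk: 103.7 × $135 = $13,999.50
Subtotal: $117,833.50
Less 18% discount: −$21,210.03
Total: $117,833.50 − $21,210.03 = $96,623.47

$96,623.47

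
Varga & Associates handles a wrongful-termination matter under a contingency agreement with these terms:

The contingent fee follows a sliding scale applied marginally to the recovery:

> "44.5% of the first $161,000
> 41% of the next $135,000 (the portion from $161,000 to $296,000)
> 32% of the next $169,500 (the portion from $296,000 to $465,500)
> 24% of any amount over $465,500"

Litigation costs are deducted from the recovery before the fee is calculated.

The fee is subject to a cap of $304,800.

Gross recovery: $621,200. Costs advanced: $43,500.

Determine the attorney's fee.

$208,163.00

Fee base (net of costs): $621,200 − $43,500 = $577,700
First $161,000 at 44.5% = $71,645.00
Next $135,000 at 41% = $55,350.00
Next $169,500 at 32% = $54,240.00
Remaining $112,200 at 24% = $26,928.00
Fee: $71,645.00 + $55,350.00 + $54,240.00 + $26,928.00 = $208,163.00
$208,163.00 is under the $304,800 cap.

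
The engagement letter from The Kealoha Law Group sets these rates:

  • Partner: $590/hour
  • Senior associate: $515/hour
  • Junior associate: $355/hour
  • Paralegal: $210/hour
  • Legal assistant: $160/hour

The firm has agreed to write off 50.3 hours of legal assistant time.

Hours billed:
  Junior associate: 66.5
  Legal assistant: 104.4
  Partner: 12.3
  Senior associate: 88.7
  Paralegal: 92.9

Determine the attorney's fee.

$104,710.00

Partner: 12.3 × $590 = $7,257.00
Senior associate: 88.7 × $515 = $45,680.50
Junior associate: 66.5 × $355 = $23,607.50
Paralegal: 92.9 × $210 = $19,509.00
Legal assistant: 104.4 × $160 = $16,704.00
Subtotal: $112,758.00
Write-off: 50.3 × $160 = $8,048.00
Total: $112,758.00 − $8,048.00 = $104,710.00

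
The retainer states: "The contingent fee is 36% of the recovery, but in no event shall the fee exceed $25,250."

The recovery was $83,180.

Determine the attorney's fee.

36% of $83,180 = $29,944.80
That exceeds the $25,250 cap, so the fee is capped at $25,250.

$25,250.00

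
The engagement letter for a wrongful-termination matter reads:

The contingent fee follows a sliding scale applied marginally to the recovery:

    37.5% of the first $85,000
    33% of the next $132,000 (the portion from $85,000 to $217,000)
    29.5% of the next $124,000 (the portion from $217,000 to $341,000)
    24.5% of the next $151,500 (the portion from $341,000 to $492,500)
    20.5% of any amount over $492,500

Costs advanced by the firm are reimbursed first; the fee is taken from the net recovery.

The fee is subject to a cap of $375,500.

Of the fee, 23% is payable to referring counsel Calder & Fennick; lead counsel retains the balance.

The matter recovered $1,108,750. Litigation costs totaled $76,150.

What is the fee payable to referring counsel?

$59,766.19

Fee base (net of costs): $1,108,750 − $76,150 = $1,032,600
First $85,000 at 37.5% = $31,875.00
Next $132,000 at 33% = $43,560.00
Next $124,000 at 29.5% = $36,580.00
Next $151,500 at 24.5% = $37,117.50
Remaining $540,100 at 20.5% = $110,720.50
Fee: $31,875.00 + $43,560.00 + $36,580.00 + $37,117.50 + $110,720.50 = $259,853.00
$259,853.00 is under the $375,500 cap.
Referral share: 23% of $259,853.00 = $59,766.19; lead counsel retains $259,853.00 − $59,766.19 = $200,086.81.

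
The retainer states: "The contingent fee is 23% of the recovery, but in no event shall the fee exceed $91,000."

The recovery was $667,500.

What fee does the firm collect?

23% of $667,500 = $153,525.00
That exceeds the $91,000 cap, so the fee is capped at $91,000.

$91,000.00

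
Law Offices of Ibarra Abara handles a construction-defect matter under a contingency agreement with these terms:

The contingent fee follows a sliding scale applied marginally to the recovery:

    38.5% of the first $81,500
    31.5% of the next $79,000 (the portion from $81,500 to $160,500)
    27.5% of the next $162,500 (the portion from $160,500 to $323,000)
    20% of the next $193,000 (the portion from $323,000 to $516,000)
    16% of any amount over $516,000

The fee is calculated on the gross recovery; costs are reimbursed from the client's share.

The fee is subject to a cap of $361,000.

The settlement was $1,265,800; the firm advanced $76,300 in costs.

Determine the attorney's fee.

$259,518.00

Fee base is the gross recovery, $1,265,800; costs are reimbursed separately.
First $81,500 at 38.5% = $31,377.50
Next $79,000 at 31.5% = $24,885.00
Next $162,500 at 27.5% = $44,687.50
Next $193,000 at 20% = $38,600.00
Remaining $749,800 at 16% = $119,968.00
Fee: $31,377.50 + $24,885.00 + $44,687.50 + $38,600.00 + $119,968.00 = $259,518.00
$259,518.00 is under the $361,000 cap.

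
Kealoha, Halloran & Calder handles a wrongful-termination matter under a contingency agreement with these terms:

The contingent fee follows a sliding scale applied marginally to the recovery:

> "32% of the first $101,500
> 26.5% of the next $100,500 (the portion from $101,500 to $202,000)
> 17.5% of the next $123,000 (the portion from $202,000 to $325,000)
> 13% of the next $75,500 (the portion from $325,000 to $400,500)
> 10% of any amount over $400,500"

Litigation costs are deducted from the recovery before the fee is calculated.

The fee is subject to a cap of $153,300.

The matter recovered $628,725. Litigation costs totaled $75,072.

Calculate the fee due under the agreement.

$105,767.80

Fee base (net of costs): $628,725 − $75,072 = $553,653
First $101,500 at 32% = $32,480.00
Next $100,500 at 26.5% = $26,632.50
Next $123,000 at 17.5% = $21,525.00
Next $75,500 at 13% = $9,815.00
Remaining $153,153 at 10% = $15,315.30
Fee: $32,480.00 + $26,632.50 + $21,525.00 + $9,815.00 + $15,315.30 = $105,767.80
$105,767.80 is under the $153,300 cap.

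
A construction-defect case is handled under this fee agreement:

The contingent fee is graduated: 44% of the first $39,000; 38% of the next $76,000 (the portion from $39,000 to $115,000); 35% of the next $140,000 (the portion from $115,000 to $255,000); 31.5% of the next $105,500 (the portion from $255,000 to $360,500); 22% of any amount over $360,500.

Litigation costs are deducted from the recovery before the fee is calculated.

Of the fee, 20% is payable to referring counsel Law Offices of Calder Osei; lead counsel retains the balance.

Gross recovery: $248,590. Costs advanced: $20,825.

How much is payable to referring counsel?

$17,101.55

Fee base (net of costs): $248,590 − $20,825 = $227,765
First $39,000 at 44% = $17,160.00
Next $76,000 at 38% = $28,880.00
Remaining $112,765 at 35% = $39,467.75
Fee: $17,160.00 + $28,880.00 + $39,467.75 = $85,507.75
Referral share: 20% of $85,507.75 = $17,101.55; lead counsel retains $85,507.75 − $17,101.55 = $68,406.20.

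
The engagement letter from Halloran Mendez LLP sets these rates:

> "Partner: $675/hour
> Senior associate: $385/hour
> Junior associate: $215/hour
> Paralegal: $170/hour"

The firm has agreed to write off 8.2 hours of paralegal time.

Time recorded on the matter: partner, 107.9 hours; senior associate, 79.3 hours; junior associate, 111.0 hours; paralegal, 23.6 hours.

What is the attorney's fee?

$129,846.00

Partner: 107.9 × $675 = $72,832.50
Senior associate: 79.3 × $385 = $30,530.50
Junior associate: 111.0 × $215 = $23,865.00
Paralegal: 23.6 × $170 = $4,012.00
Subtotal: $131,240.00
Write-off: 8.2 × $170 = $1,394.00
Total: $131,240.00 − $1,394.00 = $129,846.00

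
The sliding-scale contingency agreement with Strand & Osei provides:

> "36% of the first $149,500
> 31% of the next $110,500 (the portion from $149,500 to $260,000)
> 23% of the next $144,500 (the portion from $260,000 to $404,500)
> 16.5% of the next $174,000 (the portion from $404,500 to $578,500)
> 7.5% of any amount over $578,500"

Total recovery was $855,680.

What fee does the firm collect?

First $149,500 at 36% = $53,820.00
Next $110,500 at 31% = $34,255.00
Next $144,500 at 23% = $33,235.00
Next $174,000 at 16.5% = $28,710.00
Remaining $277,180 at 7.5% = $20,788.50
Fee: $53,820.00 + $34,255.00 + $33,235.00 + $28,710.00 + $20,788.50 = $170,808.50

$170,808.50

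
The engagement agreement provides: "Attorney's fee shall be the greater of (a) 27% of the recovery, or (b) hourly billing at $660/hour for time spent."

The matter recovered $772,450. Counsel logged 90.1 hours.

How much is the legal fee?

(a) 27% of $772,450 = $208,561.50
(b) 90.1 × $660 = $59,466.00
The greater is (a): $208,561.50.

$208,561.50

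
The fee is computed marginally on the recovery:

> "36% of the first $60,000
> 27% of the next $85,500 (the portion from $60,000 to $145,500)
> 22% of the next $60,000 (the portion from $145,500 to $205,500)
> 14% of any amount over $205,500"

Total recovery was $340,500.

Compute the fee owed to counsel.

First $60,000 at 36% = $21,600.00
Next $85,500 at 27% = $23,085.00
Next $60,000 at 22% = $13,200.00
Remaining $135,000 at 14% = $18,900.00
Fee: $21,600.00 + $23,085.00 + $13,200.00 + $18,900.00 = $76,785.00

$76,785.00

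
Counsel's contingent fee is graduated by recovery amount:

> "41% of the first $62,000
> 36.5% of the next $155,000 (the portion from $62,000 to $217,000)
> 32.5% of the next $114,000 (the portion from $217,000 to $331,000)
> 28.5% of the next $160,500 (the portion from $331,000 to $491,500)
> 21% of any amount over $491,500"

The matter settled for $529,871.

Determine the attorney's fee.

$172,845.41

First $62,000 at 41% = $25,420.00
Next $155,000 at 36.5% = $56,575.00
Next $114,000 at 32.5% = $37,050.00
Next $160,500 at 28.5% = $45,742.50
Remaining $38,371 at 21% = $8,057.91
Fee: $25,420.00 + $56,575.00 + $37,050.00 + $45,742.50 + $8,057.91 = $172,845.41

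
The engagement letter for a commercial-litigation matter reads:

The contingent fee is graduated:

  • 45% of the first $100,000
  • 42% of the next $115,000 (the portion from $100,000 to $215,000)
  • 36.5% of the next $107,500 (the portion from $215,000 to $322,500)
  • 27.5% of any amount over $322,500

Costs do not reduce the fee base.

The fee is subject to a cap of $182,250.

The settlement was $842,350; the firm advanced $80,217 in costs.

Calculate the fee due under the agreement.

$182,250.00

Fee base is the gross recovery, $842,350; costs are reimbursed separately.
First $100,000 at 45% = $45,000.00
Next $115,000 at 42% = $48,300.00
Next $107,500 at 36.5% = $39,237.50
Remaining $519,850 at 27.5% = $142,958.75
Fee: $45,000.00 + $48,300.00 + $39,237.50 + $142,958.75 = $275,496.25
$275,496.25 exceeds the $182,250 cap, so the fee is capped at $182,250.00.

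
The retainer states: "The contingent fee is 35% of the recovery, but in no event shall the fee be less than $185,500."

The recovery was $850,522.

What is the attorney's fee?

$297,682.70

35% of $850,522 = $297,682.70
That exceeds the $185,500 minimum.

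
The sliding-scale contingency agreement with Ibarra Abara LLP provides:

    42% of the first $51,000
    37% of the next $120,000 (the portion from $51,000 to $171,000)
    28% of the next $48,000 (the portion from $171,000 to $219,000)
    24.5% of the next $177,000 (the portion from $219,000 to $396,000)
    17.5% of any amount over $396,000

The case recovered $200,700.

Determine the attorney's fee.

First $51,000 at 42% = $21,420.00
Next $120,000 at 37% = $44,400.00
Remaining $29,700 at 28% = $8,316.00
Fee: $21,420.00 + $44,400.00 + $8,316.00 = $74,136.00

$74,136.00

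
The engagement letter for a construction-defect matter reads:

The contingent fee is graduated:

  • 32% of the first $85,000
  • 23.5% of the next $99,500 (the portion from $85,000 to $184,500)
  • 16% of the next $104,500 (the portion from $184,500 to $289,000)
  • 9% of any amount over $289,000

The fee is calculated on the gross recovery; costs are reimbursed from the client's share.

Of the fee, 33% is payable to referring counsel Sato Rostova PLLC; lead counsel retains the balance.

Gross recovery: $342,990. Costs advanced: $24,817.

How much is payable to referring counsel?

Fee base is the gross recovery, $342,990; costs are reimbursed separately.
First $85,000 at 32% = $27,200.00
Next $99,500 at 23.5% = $23,382.50
Next $104,500 at 16% = $16,720.00
Remaining $53,990 at 9% = $4,859.10
Fee: $27,200.00 + $23,382.50 + $16,720.00 + $4,859.10 = $72,161.60
Referral share: 33% of $72,161.60 = $23,813.33; lead counsel retains $72,161.60 − $23,813.33 = $48,348.27.

$23,813.33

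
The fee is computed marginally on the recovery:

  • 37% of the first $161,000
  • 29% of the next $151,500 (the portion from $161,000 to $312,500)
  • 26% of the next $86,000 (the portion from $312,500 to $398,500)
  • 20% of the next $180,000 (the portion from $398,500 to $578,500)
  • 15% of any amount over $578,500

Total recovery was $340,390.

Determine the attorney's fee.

$110,756.40

First $161,000 at 37% = $59,570.00
Next $151,500 at 29% = $43,935.00
Remaining $27,890 at 26% = $7,251.40
Fee: $59,570.00 + $43,935.00 + $7,251.40 = $110,756.40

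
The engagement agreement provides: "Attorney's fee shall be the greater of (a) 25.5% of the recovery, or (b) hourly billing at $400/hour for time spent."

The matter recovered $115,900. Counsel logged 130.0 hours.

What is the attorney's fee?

$52,000.00

(a) 25.5% of $115,900 = $29,554.50
(b) 130.0 × $400 = $52,000.00
The greater is (b): $52,000.00.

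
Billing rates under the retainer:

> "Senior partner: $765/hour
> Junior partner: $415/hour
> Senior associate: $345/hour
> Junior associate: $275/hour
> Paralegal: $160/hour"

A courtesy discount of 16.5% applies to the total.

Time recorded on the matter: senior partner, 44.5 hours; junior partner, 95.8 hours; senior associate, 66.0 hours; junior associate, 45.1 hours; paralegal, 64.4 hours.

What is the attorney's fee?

Senior partner: 44.5 × $765 = $34,042.50
Junior partner: 95.8 × $415 = $39,757.00
Senior associate: 66.0 × $345 = $22,770.00
Junior associate: 45.1 × $275 = $12,402.50
Paralegal: 64.4 × $160 = $10,304.00
Subtotal: $119,276.00
Less 16.5% discount: −$19,680.54
Total: $119,276.00 − $19,680.54 = $99,595.46

$99,595.46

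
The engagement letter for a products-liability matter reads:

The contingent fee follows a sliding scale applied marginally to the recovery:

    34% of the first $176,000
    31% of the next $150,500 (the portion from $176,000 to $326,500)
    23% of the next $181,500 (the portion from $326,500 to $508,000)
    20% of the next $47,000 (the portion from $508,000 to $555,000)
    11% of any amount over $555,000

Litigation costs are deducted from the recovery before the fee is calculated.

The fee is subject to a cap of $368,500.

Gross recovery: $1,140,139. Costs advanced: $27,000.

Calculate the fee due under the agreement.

Fee base (net of costs): $1,140,139 − $27,000 = $1,113,139
First $176,000 at 34% = $59,840.00
Next $150,500 at 31% = $46,655.00
Next $181,500 at 23% = $41,745.00
Next $47,000 at 20% = $9,400.00
Remaining $558,139 at 11% = $61,395.29
Fee: $59,840.00 + $46,655.00 + $41,745.00 + $9,400.00 + $61,395.29 = $219,035.29
$219,035.29 is under the $368,500 cap.

$219,035.29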